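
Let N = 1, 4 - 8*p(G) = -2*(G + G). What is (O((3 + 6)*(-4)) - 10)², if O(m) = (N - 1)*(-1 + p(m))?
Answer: 100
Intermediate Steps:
p(G) = ½ + G/2 (p(G) = ½ - (-1)*(G + G)/4 = ½ - (-1)*2*G/4 = ½ - (-1)*G/2 = ½ + G/2)
O(m) = 0 (O(m) = (1 - 1)*(-1 + (½ + m/2)) = 0*(-½ + m/2) = 0)
(O((3 + 6)*(-4)) - 10)² = (0 - 10)² = (-10)² = 100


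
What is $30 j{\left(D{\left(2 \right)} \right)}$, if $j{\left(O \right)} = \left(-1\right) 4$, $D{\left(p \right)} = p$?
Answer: $-120$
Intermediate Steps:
$j{\left(O \right)} = -4$
$30 j{\left(D{\left(2 \right)} \right)} = 30 \left(-4\right) = -120$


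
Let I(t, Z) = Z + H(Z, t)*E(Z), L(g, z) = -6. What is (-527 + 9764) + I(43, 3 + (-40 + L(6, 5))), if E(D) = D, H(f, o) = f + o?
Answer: 9194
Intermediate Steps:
I(t, Z) = Z + Z*(Z + t) (I(t, Z) = Z + (Z + t)*Z = Z + Z*(Z + t))
(-527 + 9764) + I(43, 3 + (-40 + L(6, 5))) = (-527 + 9764) + (3 + (-40 - 6))*(1 + (3 + (-40 - 6)) + 43) = 9237 + (3 - 46)*(1 + (3 - 46) + 43) = 9237 - 43*(1 - 43 + 43) = 9237 - 43*1 = 9237 - 43 = 9194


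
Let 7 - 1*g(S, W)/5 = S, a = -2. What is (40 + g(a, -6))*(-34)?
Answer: -2890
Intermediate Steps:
g(S, W) = 35 - 5*S
(40 + g(a, -6))*(-34) = (40 + (35 - 5*(-2)))*(-34) = (40 + (35 + 10))*(-34) = (40 + 45)*(-34) = 85*(-34) = -2890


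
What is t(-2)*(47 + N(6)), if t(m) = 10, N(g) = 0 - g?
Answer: 410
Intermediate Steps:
N(g) = -g
t(-2)*(47 + N(6)) = 10*(47 - 1*6) = 10*(47 - 6) = 10*41 = 410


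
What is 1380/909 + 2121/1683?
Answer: 157427/56661 ≈ 2.7784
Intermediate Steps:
1380/909 + 2121/1683 = 1380*(1/909) + 2121*(1/1683) = 460/303 + 707/561 = 157427/56661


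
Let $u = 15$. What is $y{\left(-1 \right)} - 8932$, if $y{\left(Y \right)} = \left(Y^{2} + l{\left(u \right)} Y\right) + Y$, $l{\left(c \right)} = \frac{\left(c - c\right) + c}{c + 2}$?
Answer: $- \frac{151859}{17} \approx -8932.9$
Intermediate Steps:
$l{\left(c \right)} = \frac{c}{2 + c}$ ($l{\left(c \right)} = \frac{0 + c}{2 + c} = \frac{c}{2 + c}$)
$y{\left(Y \right)} = Y^{2} + \frac{32 Y}{17}$ ($y{\left(Y \right)} = \left(Y^{2} + \frac{15}{2 + 15} Y\right) + Y = \left(Y^{2} + \frac{15}{17} Y\right) + Y = \left(Y^{2} + 15 \cdot \frac{1}{17} Y\right) + Y = \left(Y^{2} + \frac{15 Y}{17}\right) + Y = Y^{2} + \frac{32 Y}{17}$)
$y{\left(-1 \right)} - 8932 = \frac{1}{17} \left(-1\right) \left(32 + 17 \left(-1\right)\right) - 8932 = \frac{1}{17} \left(-1\right) \left(32 - 17\right) - 8932 = \frac{1}{17} \left(-1\right) 15 - 8932 = - \frac{15}{17} - 8932 = - \frac{151859}{17}$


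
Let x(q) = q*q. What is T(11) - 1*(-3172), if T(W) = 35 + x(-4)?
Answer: 3223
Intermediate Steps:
x(q) = q²
T(W) = 51 (T(W) = 35 + (-4)² = 35 + 16 = 51)
T(11) - 1*(-3172) = 51 - 1*(-3172) = 51 + 3172 = 3223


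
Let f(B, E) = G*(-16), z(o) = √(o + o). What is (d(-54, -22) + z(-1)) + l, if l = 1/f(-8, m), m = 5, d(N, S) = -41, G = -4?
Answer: -2623/64 + I*√2 ≈ -40.984 + 1.4142*I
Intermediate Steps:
z(o) = √2*√o (z(o) = √(2*o) = √2*√o)
f(B, E) = 64 (f(B, E) = -4*(-16) = 64)
l = 1/64 ≈ 0.015625
(d(-54, -22) + z(-1)) + l = (-41 + √2*√(-1)) + 1/64 = (-41 + √2*I) + 1/64 = (-41 + I*√2) + 1/64 = -2623/64 + I*√2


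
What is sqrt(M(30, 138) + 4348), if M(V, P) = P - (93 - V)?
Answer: sqrt(4423) ≈ 66.506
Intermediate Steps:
M(V, P) = -93 + P + V (M(V, P) = P + (-93 + V) = -93 + P + V)
sqrt(M(30, 138) + 4348) = sqrt((-93 + 138 + 30) + 4348) = sqrt(75 + 4348) = sqrt(4423)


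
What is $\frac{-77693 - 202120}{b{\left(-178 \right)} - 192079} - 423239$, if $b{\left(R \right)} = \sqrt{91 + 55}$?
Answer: $- \frac{15615070707744478}{36894342095} + \frac{279813 \sqrt{146}}{36894342095} \approx -4.2324 \cdot 10^{5}$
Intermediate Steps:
$b{\left(R \right)} = \sqrt{146}$
$\frac{-77693 - 202120}{b{\left(-178 \right)} - 192079} - 423239 = \frac{-77693 - 202120}{\sqrt{146} - 192079} - 423239 = - \frac{279813}{-192079 + \sqrt{146}} - 423239 = -423239 - \frac{279813}{-192079 + \sqrt{146}}$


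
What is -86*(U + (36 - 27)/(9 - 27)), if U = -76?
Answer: 6579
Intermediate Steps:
-86*(U + (36 - 27)/(9 - 27)) = -86*(-76 + (36 - 27)/(9 - 27)) = -86*(-76 + 9/(-18)) = -86*(-76 + 9*(-1/18)) = -86*(-76 - 1/2) = -86*(-153/2) = 6579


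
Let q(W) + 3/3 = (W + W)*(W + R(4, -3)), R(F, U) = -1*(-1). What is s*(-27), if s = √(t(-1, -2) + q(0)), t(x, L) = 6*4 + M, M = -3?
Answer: -54*√5 ≈ -120.75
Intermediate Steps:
R(F, U) = 1
q(W) = -1 + 2*W*(1 + W) (q(W) = -1 + (W + W)*(W + 1) = -1 + (2*W)*(1 + W) = -1 + 2*W*(1 + W))
t(x, L) = 21 (t(x, L) = 6*4 - 3 = 24 - 3 = 21)
s = 2*√5 (s = √(21 + (-1 + 2*0 + 2*0²)) = √(21 + (-1 + 0 + 2*0)) = √(21 + (-1 + 0 + 0)) = √(21 - 1) = √20 = 2*√5 ≈ 4.4721)
s*(-27) = (2*√5)*(-27) = -54*√5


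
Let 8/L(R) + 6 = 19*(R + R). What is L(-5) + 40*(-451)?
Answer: -883962/49 ≈ -18040.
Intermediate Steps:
L(R) = 8/(-6 + 38*R) (L(R) = 8/(-6 + 19*(R + R)) = 8/(-6 + 19*(2*R)) = 8/(-6 + 38*R))
L(-5) + 40*(-451) = 4/(-3 + 19*(-5)) + 40*(-451) = 4/(-3 - 95) - 18040 = 4/(-98) - 18040 = 4*(-1/98) - 18040 = -2/49 - 18040 = -883962/49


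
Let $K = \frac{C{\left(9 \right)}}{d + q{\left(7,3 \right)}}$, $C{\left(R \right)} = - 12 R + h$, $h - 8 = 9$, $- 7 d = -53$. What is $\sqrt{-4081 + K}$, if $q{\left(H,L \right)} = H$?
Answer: $\frac{i \sqrt{42523698}}{102} \approx 63.932 i$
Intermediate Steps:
$d = \frac{53}{7}$ ($d = \left(- \frac{1}{7}\right) \left(-53\right) = \frac{53}{7} \approx 7.5714$)
$h = 17$ ($h = 8 + 9 = 17$)
$C{\left(R \right)} = 17 - 12 R$ ($C{\left(R \right)} = - 12 R + 17 = 17 - 12 R$)
$K = - \frac{637}{102}$ ($K = \frac{17 - 108}{\frac{53}{7} + 7} = \frac{17 - 108}{\frac{102}{7}} = \left(-91\right) \frac{7}{102} = - \frac{637}{102} \approx -6.2451$)
$\sqrt{-4081 + K} = \sqrt{-4081 - \frac{637}{102}} = \sqrt{- \frac{416899}{102}} = \frac{i \sqrt{42523698}}{102}$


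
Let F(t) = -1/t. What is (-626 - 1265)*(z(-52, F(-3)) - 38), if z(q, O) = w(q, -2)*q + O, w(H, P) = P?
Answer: -376309/3 ≈ -1.2544e+5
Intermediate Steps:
z(q, O) = O - 2*q (z(q, O) = -2*q + O = O - 2*q)
(-626 - 1265)*(z(-52, F(-3)) - 38) = (-626 - 1265)*((-1/(-3) - 2*(-52)) - 38) = -1891*((-1*(-⅓) + 104) - 38) = -1891*((⅓ + 104) - 38) = -1891*(313/3 - 38) = -1891*199/3 = -376309/3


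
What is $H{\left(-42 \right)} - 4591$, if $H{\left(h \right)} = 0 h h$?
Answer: $-4591$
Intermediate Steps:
$H{\left(h \right)} = 0$ ($H{\left(h \right)} = 0 h = 0$)
$H{\left(-42 \right)} - 4591 = 0 - 4591 = -4591$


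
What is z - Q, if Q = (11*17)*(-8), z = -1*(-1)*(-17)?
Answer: 1479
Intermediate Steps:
z = -17 (z = 1*(-17) = -17)
Q = -1496 (Q = 187*(-8) = -1496)
z - Q = -17 - 1*(-1496) = -17 + 1496 = 1479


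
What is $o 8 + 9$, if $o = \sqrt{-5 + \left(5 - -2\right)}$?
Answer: $9 + 8 \sqrt{2} \approx 20.314$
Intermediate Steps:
$o = \sqrt{2}$ ($o = \sqrt{-5 + \left(5 + 2\right)} = \sqrt{-5 + 7} = \sqrt{2} \approx 1.4142$)
$o 8 + 9 = \sqrt{2} \cdot 8 + 9 = 8 \sqrt{2} + 9 = 9 + 8 \sqrt{2}$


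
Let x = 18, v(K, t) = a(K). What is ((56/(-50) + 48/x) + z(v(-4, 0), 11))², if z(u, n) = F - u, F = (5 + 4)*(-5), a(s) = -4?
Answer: 8755681/5625 ≈ 1556.6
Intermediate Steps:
v(K, t) = -4
F = -45 (F = 9*(-5) = -45)
z(u, n) = -45 - u
((56/(-50) + 48/x) + z(v(-4, 0), 11))² = ((56/(-50) + 48/18) + (-45 - 1*(-4)))² = ((56*(-1/50) + 48*(1/18)) + (-45 + 4))² = ((-28/25 + 8/3) - 41)² = (116/75 - 41)² = (-2959/75)² = 8755681/5625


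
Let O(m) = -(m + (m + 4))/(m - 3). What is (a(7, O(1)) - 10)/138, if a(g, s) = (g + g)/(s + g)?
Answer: -43/690 ≈ -0.062319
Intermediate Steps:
O(m) = -(4 + 2*m)/(-3 + m) (O(m) = -(m + (4 + m))/(-3 + m) = -(4 + 2*m)/(-3 + m))
a(g, s) = 2*g/(g + s) (a(g, s) = (2*g)/(g + s) = 2*g/(g + s))
(a(7, O(1)) - 10)/138 = (2*7/(7 + 2*(-2 - 1*1)/(-3 + 1)) - 10)/138 = (2*7/(7 + 2*(-2 - 1)/(-2)) - 10)/138 = (2*7/(7 + 2*(-½)*(-3)) - 10)/138 = (2*7/(7 + 3) - 10)/138 = (2*7/10 - 10)/138 = (2*7*(⅒) - 10)/138 = (7/5 - 10)/138 = (1/138)*(-43/5) = -43/690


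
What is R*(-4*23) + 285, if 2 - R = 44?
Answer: 4149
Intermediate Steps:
R = -42 (R = 2 - 1*44 = 2 - 44 = -42)
R*(-4*23) + 285 = -(-168)*23 + 285 = -42*(-92) + 285 = 3864 + 285 = 4149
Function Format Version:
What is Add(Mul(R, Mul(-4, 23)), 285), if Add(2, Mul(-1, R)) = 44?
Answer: 4149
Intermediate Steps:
R = -42 (R = Add(2, Mul(-1, 44)) = Add(2, -44) = -42)
Add(Mul(R, Mul(-4, 23)), 285) = Add(Mul(-42, Mul(-4, 23)), 285) = Add(Mul(-42, -92), 285) = Add(3864, 285) = 4149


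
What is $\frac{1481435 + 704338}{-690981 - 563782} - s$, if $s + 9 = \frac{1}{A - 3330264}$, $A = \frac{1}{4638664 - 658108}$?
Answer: $\frac{120726396559227766830}{16633517701556477429} \approx 7.258$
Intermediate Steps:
$A = \frac{1}{3980556} \approx 2.5122 \cdot 10^{-7}$
$s = - \frac{119306725101603}{13256302346783}$ ($s = -9 + \frac{1}{\frac{1}{3980556} - 3330264} = -9 + \frac{1}{- \frac{13256302346783}{3980556}} = -9 - \frac{3980556}{13256302346783} = - \frac{119306725101603}{13256302346783} \approx -9.0$)
$\frac{1481435 + 704338}{-690981 - 563782} - s = \frac{1481435 + 704338}{-690981 - 563782} - - \frac{119306725101603}{13256302346783} = \frac{2185773}{-1254763} + \frac{119306725101603}{13256302346783} = 2185773 \left(- \frac{1}{1254763}\right) + \frac{119306725101603}{13256302346783} = - \frac{2185773}{1254763} + \frac{119306725101603}{13256302346783} = \frac{120726396559227766830}{16633517701556477429}$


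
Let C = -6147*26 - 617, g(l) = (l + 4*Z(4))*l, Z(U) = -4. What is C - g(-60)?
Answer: -164999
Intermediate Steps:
g(l) = l*(-16 + l) (g(l) = (l + 4*(-4))*l = (l - 16)*l = (-16 + l)*l = l*(-16 + l))
C = -160439 (C = -683*234 - 617 = -159822 - 617 = -160439)
C - g(-60) = -160439 - (-60)*(-16 - 60) = -160439 - (-60)*(-76) = -160439 - 1*4560 = -160439 - 4560 = -164999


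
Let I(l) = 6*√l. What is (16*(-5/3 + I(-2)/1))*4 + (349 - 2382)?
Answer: -6419/3 + 384*I*√2 ≈ -2139.7 + 543.06*I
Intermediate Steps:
(16*(-5/3 + I(-2)/1))*4 + (349 - 2382) = (16*(-5/3 + (6*√(-2))/1))*4 + (349 - 2382) = (16*(-5*⅓ + (6*(I*√2))*1))*4 - 2033 = (16*(-5/3 + (6*I*√2)*1))*4 - 2033 = (16*(-5/3 + 6*I*√2))*4 - 2033 = (-80/3 + 96*I*√2)*4 - 2033 = (-320/3 + 384*I*√2) - 2033 = -6419/3 + 384*I*√2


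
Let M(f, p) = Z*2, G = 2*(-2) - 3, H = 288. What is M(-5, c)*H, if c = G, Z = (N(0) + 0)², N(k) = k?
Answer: 0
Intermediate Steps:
Z = 0 (Z = (0 + 0)² = 0² = 0)
G = -7 (G = -4 - 3 = -7)
c = -7
M(f, p) = 0 (M(f, p) = 0*2 = 0)
M(-5, c)*H = 0*288 = 0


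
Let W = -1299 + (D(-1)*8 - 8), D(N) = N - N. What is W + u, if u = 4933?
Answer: 3626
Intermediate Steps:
D(N) = 0
W = -1307 (W = -1299 + (0*8 - 8) = -1299 + (0 - 8) = -1299 - 8 = -1307)
W + u = -1307 + 4933 = 3626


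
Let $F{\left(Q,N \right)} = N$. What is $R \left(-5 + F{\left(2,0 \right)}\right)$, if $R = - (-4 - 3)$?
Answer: $-35$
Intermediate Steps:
$R = 7$ ($R = \left(-1\right) \left(-7\right) = 7$)
$R \left(-5 + F{\left(2,0 \right)}\right) = 7 \left(-5 + 0\right) = 7 \left(-5\right) = -35$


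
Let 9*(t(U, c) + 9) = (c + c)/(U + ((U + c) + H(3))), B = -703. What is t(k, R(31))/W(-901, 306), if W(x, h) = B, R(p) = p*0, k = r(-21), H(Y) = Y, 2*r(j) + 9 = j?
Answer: 9/703 ≈ 0.012802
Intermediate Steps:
r(j) = -9/2 + j/2
k = -15 (k = -9/2 + (½)*(-21) = -9/2 - 21/2 = -15)
R(p) = 0
W(x, h) = -703
t(U, c) = -9 + 2*c/(9*(3 + c + 2*U)) (t(U, c) = -9 + ((c + c)/(U + ((U + c) + 3)))/9 = -9 + ((2*c)/(U + (3 + U + c)))/9 = -9 + ((2*c)/(3 + c + 2*U))/9 = -9 + (2*c/(3 + c + 2*U))/9 = -9 + 2*c/(9*(3 + c + 2*U)))
t(k, R(31))/W(-901, 306) = ((-243 - 162*(-15) - 79*0)/(9*(3 + 0 + 2*(-15))))/(-703) = ((-243 + 2430 + 0)/(9*(3 + 0 - 30)))*(-1/703) = ((⅑)*2187/(-27))*(-1/703) = ((⅑)*(-1/27)*2187)*(-1/703) = -9*(-1/703) = 9/703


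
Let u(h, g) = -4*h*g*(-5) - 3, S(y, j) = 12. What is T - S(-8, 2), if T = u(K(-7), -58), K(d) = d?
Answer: 8105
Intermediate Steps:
u(h, g) = -3 + 20*g*h (u(h, g) = -4*g*h*(-5) - 3 = -(-20)*g*h - 3 = 20*g*h - 3 = -3 + 20*g*h)
T = 8117 (T = -3 + 20*(-58)*(-7) = -3 + 8120 = 8117)
T - S(-8, 2) = 8117 - 1*12 = 8117 - 12 = 8105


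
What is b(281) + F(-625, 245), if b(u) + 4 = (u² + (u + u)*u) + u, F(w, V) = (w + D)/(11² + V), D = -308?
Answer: 28933209/122 ≈ 2.3716e+5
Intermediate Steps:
F(w, V) = (-308 + w)/(121 + V) (F(w, V) = (w - 308)/(11² + V) = (-308 + w)/(121 + V))
b(u) = -4 + u + 3*u² (b(u) = -4 + ((u² + (u + u)*u) + u) = -4 + ((u² + (2*u)*u) + u) = -4 + ((u² + 2*u²) + u) = -4 + (3*u² + u) = -4 + (u + 3*u²) = -4 + u + 3*u²)
b(281) + F(-625, 245) = (-4 + 281 + 3*281²) + (-308 - 625)/(121 + 245) = (-4 + 281 + 3*78961) - 933/366 = (-4 + 281 + 236883) + (1/366)*(-933) = 237160 - 311/122 = 28933209/122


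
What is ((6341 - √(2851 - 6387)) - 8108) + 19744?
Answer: 17977 - 4*I*√221 ≈ 17977.0 - 59.464*I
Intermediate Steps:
((6341 - √(2851 - 6387)) - 8108) + 19744 = ((6341 - √(-3536)) - 8108) + 19744 = ((6341 - 4*I*√221) - 8108) + 19744 = (-1767 - 4*I*√221) + 19744 = 17977 - 4*I*√221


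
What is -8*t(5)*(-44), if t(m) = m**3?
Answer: 44000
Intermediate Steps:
-8*t(5)*(-44) = -8*5**3*(-44) = -8*125*(-44) = -1000*(-44) = 44000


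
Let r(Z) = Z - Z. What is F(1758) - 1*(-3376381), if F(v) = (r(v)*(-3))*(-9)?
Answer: 3376381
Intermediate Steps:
r(Z) = 0
F(v) = 0 (F(v) = (0*(-3))*(-9) = 0*(-9) = 0)
F(1758) - 1*(-3376381) = 0 - 1*(-3376381) = 0 + 3376381 = 3376381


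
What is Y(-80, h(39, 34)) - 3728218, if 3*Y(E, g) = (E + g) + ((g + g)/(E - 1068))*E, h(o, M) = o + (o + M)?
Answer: -458568862/123 ≈ -3.7282e+6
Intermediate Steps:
h(o, M) = M + 2*o (h(o, M) = o + (M + o) = M + 2*o)
Y(E, g) = E/3 + g/3 + 2*E*g/(3*(-1068 + E)) (Y(E, g) = ((E + g) + ((g + g)/(E - 1068))*E)/3 = ((E + g) + ((2*g)/(-1068 + E))*E)/3 = ((E + g) + (2*g/(-1068 + E))*E)/3 = ((E + g) + 2*E*g/(-1068 + E))/3 = (E + g + 2*E*g/(-1068 + E))/3 = E/3 + g/3 + 2*E*g/(3*(-1068 + E)))
Y(-80, h(39, 34)) - 3728218 = (-356*(-80) - 356*(34 + 2*39) + (⅓)*(-80)² - 80*(34 + 2*39))/(-1068 - 80) - 3728218 = (28480 - 356*(34 + 78) + (⅓)*6400 - 80*(34 + 78))/(-1148) - 3728218 = -(28480 - 356*112 + 6400/3 - 80*112)/1148 - 3728218 = -(28480 - 39872 + 6400/3 - 8960)/1148 - 3728218 = -1/1148*(-54656/3) - 3728218 = 1952/123 - 3728218 = -458568862/123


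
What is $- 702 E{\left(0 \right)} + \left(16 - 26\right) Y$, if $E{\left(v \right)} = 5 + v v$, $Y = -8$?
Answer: $-3430$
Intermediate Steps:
$E{\left(v \right)} = 5 + v^{2}$
$- 702 E{\left(0 \right)} + \left(16 - 26\right) Y = - 702 \left(5 + 0^{2}\right) + \left(16 - 26\right) \left(-8\right) = - 702 \left(5 + 0\right) - -80 = \left(-702\right) 5 + 80 = -3510 + 80 = -3430$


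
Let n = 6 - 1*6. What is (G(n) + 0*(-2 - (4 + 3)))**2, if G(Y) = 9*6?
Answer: 2916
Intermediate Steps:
n = 0 (n = 6 - 6 = 0)
G(Y) = 54
(G(n) + 0*(-2 - (4 + 3)))**2 = (54 + 0*(-2 - (4 + 3)))**2 = (54 + 0*(-2 - 1*7))**2 = (54 + 0*(-2 - 7))**2 = (54 + 0*(-9))**2 = (54 + 0)**2 = 54**2 = 2916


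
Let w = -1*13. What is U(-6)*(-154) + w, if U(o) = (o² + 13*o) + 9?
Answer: 5069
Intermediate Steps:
U(o) = 9 + o² + 13*o
w = -13
U(-6)*(-154) + w = (9 + (-6)² + 13*(-6))*(-154) - 13 = (9 + 36 - 78)*(-154) - 13 = -33*(-154) - 13 = 5082 - 13 = 5069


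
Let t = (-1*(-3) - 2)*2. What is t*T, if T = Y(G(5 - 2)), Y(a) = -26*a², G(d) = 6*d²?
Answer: -151632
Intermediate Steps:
T = -75816 (T = -26*36*(5 - 2)⁴ = -26*(6*3²)² = -26*(6*9)² = -26*54² = -26*2916 = -75816)
t = 2 (t = (3 - 2)*2 = 1*2 = 2)
t*T = 2*(-75816) = -151632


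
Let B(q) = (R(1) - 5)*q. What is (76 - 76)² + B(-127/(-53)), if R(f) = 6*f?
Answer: 127/53 ≈ 2.3962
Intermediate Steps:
B(q) = q (B(q) = (6*1 - 5)*q = (6 - 5)*q = 1*q = q)
(76 - 76)² + B(-127/(-53)) = (76 - 76)² - 127/(-53) = 0² - 127*(-1/53) = 0 + 127/53 = 127/53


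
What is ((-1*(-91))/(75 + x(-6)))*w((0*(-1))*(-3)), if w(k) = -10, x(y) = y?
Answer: -910/69 ≈ -13.188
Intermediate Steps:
((-1*(-91))/(75 + x(-6)))*w((0*(-1))*(-3)) = ((-1*(-91))/(75 - 6))*(-10) = (91/69)*(-10) = -910/69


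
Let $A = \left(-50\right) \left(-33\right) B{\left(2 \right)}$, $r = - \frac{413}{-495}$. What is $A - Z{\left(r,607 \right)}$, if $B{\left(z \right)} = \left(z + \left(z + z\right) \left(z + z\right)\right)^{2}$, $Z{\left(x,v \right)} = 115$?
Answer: $534485$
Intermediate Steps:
$r = \frac{413}{495}$ ($r = \left(-413\right) \left(- \frac{1}{495}\right) = \frac{413}{495} \approx 0.83434$)
$B{\left(z \right)} = \left(z + 4 z^{2}\right)^{2}$ ($B{\left(z \right)} = \left(z + 2 z 2 z\right)^{2} = \left(z + 4 z^{2}\right)^{2}$)
$A = 534600$ ($A = \left(-50\right) \left(-33\right) 2^{2} \left(1 + 4 \cdot 2\right)^{2} = 1650 \cdot 4 \left(1 + 8\right)^{2} = 1650 \cdot 4 \cdot 9^{2} = 1650 \cdot 4 \cdot 81 = 1650 \cdot 324 = 534600$)
$A - Z{\left(r,607 \right)} = 534600 - 115 = 534485$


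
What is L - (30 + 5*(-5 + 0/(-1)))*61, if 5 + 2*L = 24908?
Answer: 24293/2 ≈ 12147.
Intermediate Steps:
L = 24903/2 (L = -5/2 + (½)*24908 = -5/2 + 12454 = 24903/2 ≈ 12452.)
L - (30 + 5*(-5 + 0/(-1)))*61 = 24903/2 - (30 + 5*(-5 + 0/(-1)))*61 = 24903/2 - (30 + 5*(-5 + 0*(-1)))*61 = 24903/2 - (30 + 5*(-5 + 0))*61 = 24903/2 - (30 + 5*(-5))*61 = 24903/2 - (30 - 25)*61 = 24903/2 - 5*61 = 24903/2 - 1*305 = 24903/2 - 305 = 24293/2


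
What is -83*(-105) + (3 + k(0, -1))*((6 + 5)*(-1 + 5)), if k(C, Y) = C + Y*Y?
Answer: 8891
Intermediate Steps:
k(C, Y) = C + Y²
-83*(-105) + (3 + k(0, -1))*((6 + 5)*(-1 + 5)) = -83*(-105) + (3 + (0 + (-1)²))*((6 + 5)*(-1 + 5)) = 8715 + (3 + (0 + 1))*(11*4) = 8715 + (3 + 1)*44 = 8715 + 4*44 = 8715 + 176 = 8891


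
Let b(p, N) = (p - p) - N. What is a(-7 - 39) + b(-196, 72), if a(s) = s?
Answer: -118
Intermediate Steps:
b(p, N) = -N (b(p, N) = 0 - N = -N)
a(-7 - 39) + b(-196, 72) = (-7 - 39) - 1*72 = -46 - 72 = -118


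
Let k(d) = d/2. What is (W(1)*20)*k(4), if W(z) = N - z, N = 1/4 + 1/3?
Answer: -50/3 ≈ -16.667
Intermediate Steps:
N = 7/12 (N = 1*(¼) + 1*(⅓) = ¼ + ⅓ = 7/12 ≈ 0.58333)
k(d) = d/2 (k(d) = d*(½) = d/2)
W(z) = 7/12 - z
(W(1)*20)*k(4) = ((7/12 - 1*1)*20)*((½)*4) = ((7/12 - 1)*20)*2 = -5/12*20*2 = -25/3*2 = -50/3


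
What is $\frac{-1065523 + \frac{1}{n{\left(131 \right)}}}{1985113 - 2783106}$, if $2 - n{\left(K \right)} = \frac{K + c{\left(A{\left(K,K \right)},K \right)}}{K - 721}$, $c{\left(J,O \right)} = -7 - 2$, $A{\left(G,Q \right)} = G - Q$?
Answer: $\frac{693655178}{519493443} \approx 1.3353$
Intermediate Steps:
$c{\left(J,O \right)} = -9$ ($c{\left(J,O \right)} = -7 - 2 = -9$)
$n{\left(K \right)} = 2 - \frac{-9 + K}{-721 + K}$ ($n{\left(K \right)} = 2 - \frac{K - 9}{K - 721} = 2 - \frac{-9 + K}{-721 + K}$)
$\frac{-1065523 + \frac{1}{n{\left(131 \right)}}}{1985113 - 2783106} = \frac{-1065523 + \frac{1}{\frac{1}{-721 + 131} \left(-1433 + 131\right)}}{1985113 - 2783106} = \frac{-1065523 + \frac{1}{\frac{1}{-590} \left(-1302\right)}}{-797993} = \left(-1065523 + \frac{1}{\left(- \frac{1}{590}\right) \left(-1302\right)}\right) \left(- \frac{1}{797993}\right) = \left(-1065523 + \frac{1}{\frac{651}{295}}\right) \left(- \frac{1}{797993}\right) = \left(-1065523 + \frac{295}{651}\right) \left(- \frac{1}{797993}\right) = \left(- \frac{693655178}{651}\right) \left(- \frac{1}{797993}\right) = \frac{693655178}{519493443}$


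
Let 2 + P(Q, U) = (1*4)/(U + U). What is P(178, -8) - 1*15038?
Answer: -60161/4 ≈ -15040.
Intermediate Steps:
P(Q, U) = -2 + 2/U (P(Q, U) = -2 + (1*4)/(U + U) = -2 + 4/((2*U)) = -2 + 4*(1/(2*U)) = -2 + 2/U)
P(178, -8) - 1*15038 = (-2 + 2/(-8)) - 1*15038 = (-2 + 2*(-⅛)) - 15038 = (-2 - ¼) - 15038 = -9/4 - 15038 = -60161/4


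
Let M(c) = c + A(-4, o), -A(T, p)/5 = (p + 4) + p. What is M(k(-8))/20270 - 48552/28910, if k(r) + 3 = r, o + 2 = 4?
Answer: -2816067/1674302 ≈ -1.6819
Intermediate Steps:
o = 2 (o = -2 + 4 = 2)
k(r) = -3 + r
A(T, p) = -20 - 10*p (A(T, p) = -5*((p + 4) + p) = -5*((4 + p) + p) = -5*(4 + 2*p) = -20 - 10*p)
M(c) = -40 + c (M(c) = c + (-20 - 10*2) = c + (-20 - 20) = c - 40 = -40 + c)
M(k(-8))/20270 - 48552/28910 = (-40 + (-3 - 8))/20270 - 48552/28910 = (-40 - 11)*(1/20270) - 48552*1/28910 = -51*1/20270 - 3468/2065 = -51/20270 - 3468/2065 = -2816067/1674302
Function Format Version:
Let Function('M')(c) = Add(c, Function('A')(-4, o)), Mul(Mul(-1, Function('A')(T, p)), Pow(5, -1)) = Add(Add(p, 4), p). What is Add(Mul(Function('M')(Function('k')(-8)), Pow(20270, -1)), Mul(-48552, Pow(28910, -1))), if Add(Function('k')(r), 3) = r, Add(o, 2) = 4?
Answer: Rational(-2816067, 1674302) ≈ -1.6819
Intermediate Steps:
o = 2 (o = Add(-2, 4) = 2)
Function('k')(r) = Add(-3, r)
Function('A')(T, p) = Add(-20, Mul(-10, p)) (Function('A')(T, p) = Mul(-5, Add(Add(p, 4), p)) = Mul(-5, Add(Add(4, p), p)) = Mul(-5, Add(4, Mul(2, p))) = Add(-20, Mul(-10, p)))
Function('M')(c) = Add(-40, c) (Function('M')(c) = Add(c, Add(-20, Mul(-10, 2))) = Add(c, Add(-20, -20)) = Add(c, -40) = Add(-40, c))
Add(Mul(Function('M')(Function('k')(-8)), Pow(20270, -1)), Mul(-48552, Pow(28910, -1))) = Add(Mul(Add(-40, Add(-3, -8)), Pow(20270, -1)), Mul(-48552, Pow(28910, -1))) = Add(Mul(Add(-40, -11), Rational(1, 20270)), Mul(-48552, Rational(1, 28910))) = Add(Mul(-51, Rational(1, 20270)), Rational(-3468, 2065)) = Add(Rational(-51, 20270), Rational(-3468, 2065)) = Rational(-2816067, 1674302)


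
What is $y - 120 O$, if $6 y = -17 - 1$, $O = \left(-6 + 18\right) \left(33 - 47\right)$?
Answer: $20157$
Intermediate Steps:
$O = -168$ ($O = 12 \left(-14\right) = -168$)
$y = -3$ ($y = \frac{-17 - 1}{6} = \frac{1}{6} \left(-18\right) = -3$)
$y - 120 O = -3 - -20160 = -3 + 20160 = 20157$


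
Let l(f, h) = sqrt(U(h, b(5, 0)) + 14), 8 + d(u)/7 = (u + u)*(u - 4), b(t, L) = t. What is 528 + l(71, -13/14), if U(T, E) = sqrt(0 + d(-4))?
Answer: 528 + sqrt(14 + 14*sqrt(2)) ≈ 533.81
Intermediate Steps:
d(u) = -56 + 14*u*(-4 + u) (d(u) = -56 + 7*((u + u)*(u - 4)) = -56 + 7*((2*u)*(-4 + u)) = -56 + 7*(2*u*(-4 + u)) = -56 + 14*u*(-4 + u))
U(T, E) = 14*sqrt(2) (U(T, E) = sqrt(0 + (-56 - 56*(-4) + 14*(-4)**2)) = sqrt(0 + (-56 + 224 + 14*16)) = sqrt(0 + (-56 + 224 + 224)) = sqrt(0 + 392) = sqrt(392) = 14*sqrt(2))
l(f, h) = sqrt(14 + 14*sqrt(2)) (l(f, h) = sqrt(14*sqrt(2) + 14) = sqrt(14 + 14*sqrt(2)))
528 + l(71, -13/14) = 528 + sqrt(14 + 14*sqrt(2))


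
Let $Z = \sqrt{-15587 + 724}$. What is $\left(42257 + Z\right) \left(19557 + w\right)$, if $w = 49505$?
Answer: $2918352934 + 69062 i \sqrt{14863} \approx 2.9184 \cdot 10^{9} + 8.4196 \cdot 10^{6} i$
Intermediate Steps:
$Z = i \sqrt{14863}$ ($Z = \sqrt{-14863} = i \sqrt{14863} \approx 121.91 i$)
$\left(42257 + Z\right) \left(19557 + w\right) = \left(42257 + i \sqrt{14863}\right) \left(19557 + 49505\right) = \left(42257 + i \sqrt{14863}\right) 69062 = 2918352934 + 69062 i \sqrt{14863}$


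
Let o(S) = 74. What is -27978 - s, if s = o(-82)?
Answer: -28052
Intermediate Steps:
s = 74
-27978 - s = -27978 - 1*74 = -27978 - 74 = -28052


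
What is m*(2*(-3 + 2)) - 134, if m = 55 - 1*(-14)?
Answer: -272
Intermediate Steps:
m = 69 (m = 55 + 14 = 69)
m*(2*(-3 + 2)) - 134 = 69*(2*(-3 + 2)) - 134 = 69*(2*(-1)) - 134 = 69*(-2) - 134 = -138 - 134 = -272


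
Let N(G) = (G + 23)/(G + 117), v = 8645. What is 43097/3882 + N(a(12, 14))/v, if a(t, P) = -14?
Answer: 38375112133/3456668670 ≈ 11.102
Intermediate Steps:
N(G) = (23 + G)/(117 + G)
43097/3882 + N(a(12, 14))/v = 43097/3882 + ((23 - 14)/(117 - 14))/8645 = 43097*(1/3882) + (9/103)*(1/8645) = 43097/3882 + ((1/103)*9)*(1/8645) = 43097/3882 + (9/103)*(1/8645) = 43097/3882 + 9/890435 = 38375112133/3456668670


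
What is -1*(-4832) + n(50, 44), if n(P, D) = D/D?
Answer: 4833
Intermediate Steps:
n(P, D) = 1
-1*(-4832) + n(50, 44) = -1*(-4832) + 1 = 4832 + 1 = 4833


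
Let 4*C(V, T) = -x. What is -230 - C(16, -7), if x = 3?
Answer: -917/4 ≈ -229.25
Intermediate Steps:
C(V, T) = -3/4 (C(V, T) = (-1*3)/4 = (1/4)*(-3) = -3/4)
-230 - C(16, -7) = -230 - 1*(-3/4) = -230 + 3/4 = -917/4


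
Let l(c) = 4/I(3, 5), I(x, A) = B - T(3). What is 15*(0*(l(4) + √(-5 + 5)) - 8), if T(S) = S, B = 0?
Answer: -120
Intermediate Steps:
I(x, A) = -3 (I(x, A) = 0 - 1*3 = 0 - 3 = -3)
l(c) = -4/3 (l(c) = 4/(-3) = 4*(-⅓) = -4/3)
15*(0*(l(4) + √(-5 + 5)) - 8) = 15*(0*(-4/3 + √(-5 + 5)) - 8) = 15*(0*(-4/3 + √0) - 8) = 15*(0*(-4/3 + 0) - 8) = 15*(0*(-4/3) - 8) = 15*(0 - 8) = 15*(-8) = -120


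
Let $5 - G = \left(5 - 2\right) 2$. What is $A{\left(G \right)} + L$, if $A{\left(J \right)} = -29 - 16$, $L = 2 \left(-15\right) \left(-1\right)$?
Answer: $-15$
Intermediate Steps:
$G = -1$ ($G = 5 - \left(5 - 2\right) 2 = 5 - 3 \cdot 2 = 5 - 6 = -1$)
$L = 30$ ($L = \left(-30\right) \left(-1\right) = 30$)
$A{\left(J \right)} = -45$
$A{\left(G \right)} + L = -45 + 30 = -15$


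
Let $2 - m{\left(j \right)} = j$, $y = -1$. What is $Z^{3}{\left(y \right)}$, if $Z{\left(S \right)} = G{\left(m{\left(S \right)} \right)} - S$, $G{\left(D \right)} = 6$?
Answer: $343$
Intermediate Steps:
$m{\left(j \right)} = 2 - j$
$Z{\left(S \right)} = 6 - S$
$Z^{3}{\left(y \right)} = \left(6 - -1\right)^{3} = \left(6 + 1\right)^{3} = 7^{3} = 343$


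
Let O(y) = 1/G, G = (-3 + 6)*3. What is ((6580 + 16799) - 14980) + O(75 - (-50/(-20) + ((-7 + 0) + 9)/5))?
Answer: 75592/9 ≈ 8399.1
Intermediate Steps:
G = 9 (G = 3*3 = 9)
O(y) = ⅑ (O(y) = 1/9 = ⅑)
((6580 + 16799) - 14980) + O(75 - (-50/(-20) + ((-7 + 0) + 9)/5)) = ((6580 + 16799) - 14980) + ⅑ = (23379 - 14980) + ⅑ = 8399 + ⅑ = 75592/9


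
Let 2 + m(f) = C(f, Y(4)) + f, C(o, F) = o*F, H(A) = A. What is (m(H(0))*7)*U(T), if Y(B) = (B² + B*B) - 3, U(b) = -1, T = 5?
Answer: 14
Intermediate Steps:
Y(B) = -3 + 2*B² (Y(B) = (B² + B²) - 3 = 2*B² - 3 = -3 + 2*B²)
C(o, F) = F*o
m(f) = -2 + 30*f (m(f) = -2 + ((-3 + 2*4²)*f + f) = -2 + ((-3 + 2*16)*f + f) = -2 + ((-3 + 32)*f + f) = -2 + (29*f + f) = -2 + 30*f)
(m(H(0))*7)*U(T) = ((-2 + 30*0)*7)*(-1) = ((-2 + 0)*7)*(-1) = -2*7*(-1) = -14*(-1) = 14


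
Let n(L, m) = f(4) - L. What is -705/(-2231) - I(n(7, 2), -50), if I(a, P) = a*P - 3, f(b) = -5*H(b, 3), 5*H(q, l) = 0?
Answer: -773452/2231 ≈ -346.68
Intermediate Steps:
H(q, l) = 0 (H(q, l) = (⅕)*0 = 0)
f(b) = 0 (f(b) = -5*0 = 0)
n(L, m) = -L (n(L, m) = 0 - L = -L)
I(a, P) = -3 + P*a (I(a, P) = P*a - 3 = -3 + P*a)
-705/(-2231) - I(n(7, 2), -50) = -705/(-2231) - (-3 - (-50)*7) = -705*(-1/2231) - (-3 - 50*(-7)) = 705/2231 - (-3 + 350) = 705/2231 - 1*347 = 705/2231 - 347 = -773452/2231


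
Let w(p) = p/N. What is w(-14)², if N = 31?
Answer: 196/961 ≈ 0.20395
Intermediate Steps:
w(p) = p/31
w(-14)² = ((1/31)*(-14))² = (-14/31)² = 196/961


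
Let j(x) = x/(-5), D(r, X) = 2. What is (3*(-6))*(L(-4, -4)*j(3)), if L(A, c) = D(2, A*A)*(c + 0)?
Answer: -432/5 ≈ -86.400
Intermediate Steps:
L(A, c) = 2*c (L(A, c) = 2*(c + 0) = 2*c)
j(x) = -x/5 (j(x) = x*(-1/5) = -x/5)
(3*(-6))*(L(-4, -4)*j(3)) = (3*(-6))*((2*(-4))*(-1/5*3)) = -(-144)*(-3)/5 = -18*24/5 = -432/5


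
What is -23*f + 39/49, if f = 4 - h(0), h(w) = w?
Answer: -4469/49 ≈ -91.204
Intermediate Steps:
f = 4 (f = 4 - 1*0 = 4 + 0 = 4)
-23*f + 39/49 = -23*4 + 39/49 = -92 + 39*(1/49) = -92 + 39/49 = -4469/49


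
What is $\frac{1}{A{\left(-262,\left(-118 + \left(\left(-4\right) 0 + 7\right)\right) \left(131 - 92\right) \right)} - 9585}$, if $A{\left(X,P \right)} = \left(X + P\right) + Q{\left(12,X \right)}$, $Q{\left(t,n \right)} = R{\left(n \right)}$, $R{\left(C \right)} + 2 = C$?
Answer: $- \frac{1}{14440} \approx -6.9252 \cdot 10^{-5}$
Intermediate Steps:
$R{\left(C \right)} = -2 + C$
$Q{\left(t,n \right)} = -2 + n$
$A{\left(X,P \right)} = -2 + P + 2 X$ ($A{\left(X,P \right)} = \left(X + P\right) + \left(-2 + X\right) = \left(P + X\right) + \left(-2 + X\right) = -2 + P + 2 X$)
$\frac{1}{A{\left(-262,\left(-118 + \left(\left(-4\right) 0 + 7\right)\right) \left(131 - 92\right) \right)} - 9585} = \frac{1}{\left(-2 + \left(-118 + \left(\left(-4\right) 0 + 7\right)\right) \left(131 - 92\right) + 2 \left(-262\right)\right) - 9585} = \frac{1}{\left(-2 + \left(-118 + \left(0 + 7\right)\right) 39 - 524\right) - 9585} = \frac{1}{\left(-2 + \left(-118 + 7\right) 39 - 524\right) - 9585} = \frac{1}{\left(-2 - 4329 - 524\right) - 9585} = \frac{1}{-4855 - 9585} = \frac{1}{-14440} = - \frac{1}{14440}$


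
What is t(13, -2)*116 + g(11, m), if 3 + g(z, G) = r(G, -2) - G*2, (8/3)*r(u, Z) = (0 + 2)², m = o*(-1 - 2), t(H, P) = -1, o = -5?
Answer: -295/2 ≈ -147.50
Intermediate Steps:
m = 15 (m = -5*(-1 - 2) = -5*(-3) = 15)
r(u, Z) = 3/2 (r(u, Z) = 3*(0 + 2)²/8 = (3/8)*2² = (3/8)*4 = 3/2)
g(z, G) = -3/2 - 2*G (g(z, G) = -3 + (3/2 - G*2) = -3 + (3/2 - 2*G) = -3/2 - 2*G)
t(13, -2)*116 + g(11, m) = -1*116 + (-3/2 - 2*15) = -116 + (-3/2 - 30) = -116 - 63/2 = -295/2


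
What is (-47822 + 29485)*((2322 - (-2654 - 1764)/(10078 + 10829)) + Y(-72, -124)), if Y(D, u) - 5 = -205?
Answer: -813595673264/20907 ≈ -3.8915e+7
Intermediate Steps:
Y(D, u) = -200 (Y(D, u) = 5 - 205 = -200)
(-47822 + 29485)*((2322 - (-2654 - 1764)/(10078 + 10829)) + Y(-72, -124)) = (-47822 + 29485)*((2322 - (-2654 - 1764)/(10078 + 10829)) - 200) = -18337*((2322 - (-4418)/20907) - 200) = -18337*((2322 - 1*(-4418/20907)) - 200) = -18337*((2322 + 4418/20907) - 200) = -18337*(48550472/20907 - 200) = -18337*44369072/20907 = -813595673264/20907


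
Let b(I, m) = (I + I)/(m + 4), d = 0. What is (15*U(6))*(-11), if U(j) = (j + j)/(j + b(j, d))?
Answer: -220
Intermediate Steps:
b(I, m) = 2*I/(4 + m) (b(I, m) = (2*I)/(4 + m) = 2*I/(4 + m))
U(j) = 4/3 (U(j) = (j + j)/(j + 2*j/(4 + 0)) = (2*j)/(j + 2*j/4) = (2*j)/(j + 2*j*(¼)) = (2*j)/(j + j/2) = (2*j)/((3*j/2)) = (2*j)*(2/(3*j)) = 4/3)
(15*U(6))*(-11) = (15*(4/3))*(-11) = 20*(-11) = -220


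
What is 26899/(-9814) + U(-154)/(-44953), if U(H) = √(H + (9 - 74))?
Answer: -26899/9814 - I*√219/44953 ≈ -2.7409 - 0.0003292*I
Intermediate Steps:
U(H) = √(-65 + H) (U(H) = √(H - 65) = √(-65 + H))
26899/(-9814) + U(-154)/(-44953) = 26899/(-9814) + √(-65 - 154)/(-44953) = 26899*(-1/9814) + √(-219)*(-1/44953) = -26899/9814 + (I*√219)*(-1/44953) = -26899/9814 - I*√219/44953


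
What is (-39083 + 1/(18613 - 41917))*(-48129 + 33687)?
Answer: 2192272090831/3884 ≈ 5.6444e+8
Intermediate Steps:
(-39083 + 1/(18613 - 41917))*(-48129 + 33687) = (-39083 + 1/(-23304))*(-14442) = (-39083 - 1/23304)*(-14442) = -910790233/23304*(-14442) = 2192272090831/3884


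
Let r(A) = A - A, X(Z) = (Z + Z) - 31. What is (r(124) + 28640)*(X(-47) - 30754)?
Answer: -884374560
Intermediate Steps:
X(Z) = -31 + 2*Z (X(Z) = 2*Z - 31 = -31 + 2*Z)
r(A) = 0
(r(124) + 28640)*(X(-47) - 30754) = (0 + 28640)*((-31 + 2*(-47)) - 30754) = 28640*((-31 - 94) - 30754) = 28640*(-125 - 30754) = 28640*(-30879) = -884374560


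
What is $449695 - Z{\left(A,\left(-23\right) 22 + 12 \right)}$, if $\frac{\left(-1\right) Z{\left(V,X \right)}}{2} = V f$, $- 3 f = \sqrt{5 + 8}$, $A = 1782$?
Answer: $449695 - 1188 \sqrt{13} \approx 4.4541 \cdot 10^{5}$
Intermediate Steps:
$f = - \frac{\sqrt{13}}{3}$ ($f = - \frac{\sqrt{5 + 8}}{3} = - \frac{\sqrt{13}}{3} \approx -1.2019$)
$Z{\left(V,X \right)} = \frac{2 V \sqrt{13}}{3}$ ($Z{\left(V,X \right)} = - 2 V \left(- \frac{\sqrt{13}}{3}\right) = - 2 \left(- \frac{V \sqrt{13}}{3}\right) = \frac{2 V \sqrt{13}}{3}$)
$449695 - Z{\left(A,\left(-23\right) 22 + 12 \right)} = 449695 - \frac{2}{3} \cdot 1782 \sqrt{13} = 449695 - 1188 \sqrt{13}$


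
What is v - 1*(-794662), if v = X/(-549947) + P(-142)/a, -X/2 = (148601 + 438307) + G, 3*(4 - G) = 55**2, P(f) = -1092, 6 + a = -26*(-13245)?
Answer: 37623760262978777/47345487177 ≈ 7.9466e+5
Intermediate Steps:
a = 344364 (a = -6 - 26*(-13245) = -6 + 344370 = 344364)
G = -3013/3 (G = 4 - 1/3*55**2 = 4 - 1/3*3025 = 4 - 3025/3 = -3013/3 ≈ -1004.3)
X = -3515422/3 (X = -2*((148601 + 438307) - 3013/3) = -2*(586908 - 3013/3) = -2*1757711/3 = -3515422/3 ≈ -1.1718e+6)
v = 100731929603/47345487177 (v = -3515422/3/(-549947) - 1092/344364 = -3515422/3*(-1/549947) - 1092*1/344364 = 3515422/1649841 - 91/28697 = 100731929603/47345487177 ≈ 2.1276)
v - 1*(-794662) = 100731929603/47345487177 - 1*(-794662) = 100731929603/47345487177 + 794662 = 37623760262978777/47345487177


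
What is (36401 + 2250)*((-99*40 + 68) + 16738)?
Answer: 496510746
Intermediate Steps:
(36401 + 2250)*((-99*40 + 68) + 16738) = 38651*((-3960 + 68) + 16738) = 38651*(-3892 + 16738) = 38651*12846 = 496510746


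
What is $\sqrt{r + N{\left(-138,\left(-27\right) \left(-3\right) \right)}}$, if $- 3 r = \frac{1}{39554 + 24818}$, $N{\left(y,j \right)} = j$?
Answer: $\frac{199 \sqrt{157605}}{8778} \approx 9.0$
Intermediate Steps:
$r = - \frac{1}{193116}$ ($r = - \frac{1}{3 \left(39554 + 24818\right)} = - \frac{1}{3 \cdot 64372} = \left(- \frac{1}{3}\right) \frac{1}{64372} = - \frac{1}{193116} \approx -5.1782 \cdot 10^{-6}$)
$\sqrt{r + N{\left(-138,\left(-27\right) \left(-3\right) \right)}} = \sqrt{- \frac{1}{193116} - -81} = \sqrt{- \frac{1}{193116} + 81} = \sqrt{\frac{15642395}{193116}} = \frac{199 \sqrt{157605}}{8778}$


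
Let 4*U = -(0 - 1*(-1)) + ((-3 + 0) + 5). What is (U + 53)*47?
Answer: 10011/4 ≈ 2502.8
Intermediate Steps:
U = 1/4 (U = (-(0 - 1*(-1)) + ((-3 + 0) + 5))/4 = (-(0 + 1) + (-3 + 5))/4 = (-1*1 + 2)/4 = (-1 + 2)/4 = (1/4)*1 = 1/4 ≈ 0.25000)
(U + 53)*47 = (1/4 + 53)*47 = (213/4)*47 = 10011/4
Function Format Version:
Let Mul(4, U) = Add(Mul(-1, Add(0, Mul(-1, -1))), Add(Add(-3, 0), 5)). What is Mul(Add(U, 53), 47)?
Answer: Rational(10011, 4) ≈ 2502.8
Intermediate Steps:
U = Rational(1, 4) (U = Mul(Rational(1, 4), Add(Mul(-1, Add(0, Mul(-1, -1))), Add(Add(-3, 0), 5))) = Mul(Rational(1, 4), Add(Mul(-1, Add(0, 1)), Add(-3, 5))) = Mul(Rational(1, 4), Add(Mul(-1, 1), 2)) = Mul(Rational(1, 4), Add(-1, 2)) = Mul(Rational(1, 4), 1) = Rational(1, 4) ≈ 0.25000)
Mul(Add(U, 53), 47) = Mul(Add(Rational(1, 4), 53), 47) = Mul(Rational(213, 4), 47) = Rational(10011, 4)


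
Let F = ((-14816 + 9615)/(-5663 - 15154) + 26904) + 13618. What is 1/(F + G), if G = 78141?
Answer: 20817/2470212872 ≈ 8.4272e-6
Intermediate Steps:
F = 843551675/20817 (F = (-5201/(-20817) + 26904) + 13618 = (-5201*(-1/20817) + 26904) + 13618 = (5201/20817 + 26904) + 13618 = 560065769/20817 + 13618 = 843551675/20817 ≈ 40522.)
1/(F + G) = 1/(843551675/20817 + 78141) = 1/(2470212872/20817) = 20817/2470212872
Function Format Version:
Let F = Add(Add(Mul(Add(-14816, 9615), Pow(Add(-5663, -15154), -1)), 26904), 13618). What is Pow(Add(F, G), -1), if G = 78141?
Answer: Rational(20817, 2470212872) ≈ 8.4272e-6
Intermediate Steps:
F = Rational(843551675, 20817) (F = Add(Add(Mul(-5201, Pow(-20817, -1)), 26904), 13618) = Add(Add(Mul(-5201, Rational(-1, 20817)), 26904), 13618) = Add(Add(Rational(5201, 20817), 26904), 13618) = Add(Rational(560065769, 20817), 13618) = Rational(843551675, 20817) ≈ 40522.)
Pow(Add(F, G), -1) = Pow(Add(Rational(843551675, 20817), 78141), -1) = Pow(Rational(2470212872, 20817), -1) = Rational(20817, 2470212872)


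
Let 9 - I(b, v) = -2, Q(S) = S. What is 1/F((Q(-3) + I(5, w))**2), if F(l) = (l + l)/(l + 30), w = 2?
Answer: 47/64 ≈ 0.73438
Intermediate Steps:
I(b, v) = 11 (I(b, v) = 9 - 1*(-2) = 9 + 2 = 11)
F(l) = 2*l/(30 + l) (F(l) = (2*l)/(30 + l) = 2*l/(30 + l))
1/F((Q(-3) + I(5, w))**2) = 1/(2*(-3 + 11)**2/(30 + (-3 + 11)**2)) = 1/(2*8**2/(30 + 8**2)) = 1/(2*64/(30 + 64)) = 1/(2*64/94) = 1/(2*64*(1/94)) = 1/(64/47) = 47/64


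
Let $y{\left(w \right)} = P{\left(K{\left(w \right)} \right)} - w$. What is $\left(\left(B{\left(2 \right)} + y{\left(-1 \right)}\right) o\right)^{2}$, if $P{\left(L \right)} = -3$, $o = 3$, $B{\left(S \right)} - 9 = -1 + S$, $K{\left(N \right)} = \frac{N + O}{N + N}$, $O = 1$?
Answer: $576$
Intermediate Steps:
$K{\left(N \right)} = \frac{1 + N}{2 N}$ ($K{\left(N \right)} = \frac{N + 1}{N + N} = \frac{1 + N}{2 N}$)
$B{\left(S \right)} = 8 + S$ ($B{\left(S \right)} = 9 + \left(-1 + S\right) = 8 + S$)
$y{\left(w \right)} = -3 - w$
$\left(\left(B{\left(2 \right)} + y{\left(-1 \right)}\right) o\right)^{2} = \left(\left(\left(8 + 2\right) - 2\right) 3\right)^{2} = \left(\left(10 + \left(-3 + 1\right)\right) 3\right)^{2} = \left(\left(10 - 2\right) 3\right)^{2} = \left(8 \cdot 3\right)^{2} = 24^{2} = 576$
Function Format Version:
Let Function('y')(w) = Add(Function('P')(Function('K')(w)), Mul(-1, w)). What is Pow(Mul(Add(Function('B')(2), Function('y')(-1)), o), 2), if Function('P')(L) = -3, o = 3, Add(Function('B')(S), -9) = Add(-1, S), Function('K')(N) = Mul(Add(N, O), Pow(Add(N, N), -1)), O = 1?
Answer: 576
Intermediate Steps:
Function('K')(N) = Mul(Rational(1, 2), Pow(N, -1), Add(1, N)) (Function('K')(N) = Mul(Add(N, 1), Pow(Add(N, N), -1)) = Mul(Add(1, N), Pow(Mul(2, N), -1)) = Mul(Add(1, N), Mul(Rational(1, 2), Pow(N, -1))) = Mul(Rational(1, 2), Pow(N, -1), Add(1, N)))
Function('B')(S) = Add(8, S) (Function('B')(S) = Add(9, Add(-1, S)) = Add(8, S))
Function('y')(w) = Add(-3, Mul(-1, w))
Pow(Mul(Add(Function('B')(2), Function('y')(-1)), o), 2) = Pow(Mul(Add(Add(8, 2), Add(-3, Mul(-1, -1))), 3), 2) = Pow(Mul(Add(10, Add(-3, 1)), 3), 2) = Pow(Mul(Add(10, -2), 3), 2) = Pow(Mul(8, 3), 2) = Pow(24, 2) = 576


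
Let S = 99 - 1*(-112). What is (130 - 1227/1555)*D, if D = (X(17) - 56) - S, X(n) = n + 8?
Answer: -48623366/1555 ≈ -31269.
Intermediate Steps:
X(n) = 8 + n
S = 211 (S = 99 + 112 = 211)
D = -242 (D = ((8 + 17) - 56) - 1*211 = (25 - 56) - 211 = -31 - 211 = -242)
(130 - 1227/1555)*D = (130 - 1227/1555)*(-242) = (200923/1555)*(-242) = -48623366/1555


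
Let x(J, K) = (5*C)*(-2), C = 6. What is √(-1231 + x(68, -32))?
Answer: I*√1291 ≈ 35.93*I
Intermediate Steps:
x(J, K) = -60 (x(J, K) = (5*6)*(-2) = 30*(-2) = -60)
√(-1231 + x(68, -32)) = √(-1231 - 60) = √(-1291) = I*√1291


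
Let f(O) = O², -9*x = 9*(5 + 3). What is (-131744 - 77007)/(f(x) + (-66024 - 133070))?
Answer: 208751/199030 ≈ 1.0488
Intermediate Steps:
x = -8 (x = -(5 + 3) = -8 ≈ -8.0000)
(-131744 - 77007)/(f(x) + (-66024 - 133070)) = (-131744 - 77007)/((-8)² + (-66024 - 133070)) = -208751/(64 - 199094) = -208751/(-199030) = -208751*(-1/199030) = 208751/199030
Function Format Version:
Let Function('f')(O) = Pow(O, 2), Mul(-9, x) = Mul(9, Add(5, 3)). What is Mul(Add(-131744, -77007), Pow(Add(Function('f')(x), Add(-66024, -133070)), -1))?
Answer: Rational(208751, 199030) ≈ 1.0488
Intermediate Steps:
x = -8 (x = Mul(Rational(-1, 9), Mul(9, Add(5, 3))) = Mul(Rational(-1, 9), Mul(9, 8)) = Mul(Rational(-1, 9), 72) = -8)
Mul(Add(-131744, -77007), Pow(Add(Function('f')(x), Add(-66024, -133070)), -1)) = Mul(Add(-131744, -77007), Pow(Add(Pow(-8, 2), Add(-66024, -133070)), -1)) = Mul(-208751, Pow(Add(64, -199094), -1)) = Mul(-208751, Pow(-199030, -1)) = Mul(-208751, Rational(-1, 199030)) = Rational(208751, 199030)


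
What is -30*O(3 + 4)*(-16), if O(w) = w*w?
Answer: 23520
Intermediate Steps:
O(w) = w²
-30*O(3 + 4)*(-16) = -30*(3 + 4)²*(-16) = -30*7²*(-16) = -30*49*(-16) = -1470*(-16) = 23520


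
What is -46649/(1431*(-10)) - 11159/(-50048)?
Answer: 1247187221/358093440 ≈ 3.4829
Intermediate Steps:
-46649/(1431*(-10)) - 11159/(-50048) = -46649/(-14310) - 11159*(-1/50048) = -46649*(-1/14310) + 11159/50048 = 46649/14310 + 11159/50048 = 1247187221/358093440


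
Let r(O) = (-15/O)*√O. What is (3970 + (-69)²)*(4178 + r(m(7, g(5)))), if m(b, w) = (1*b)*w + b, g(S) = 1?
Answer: 36478118 - 130965*√14/14 ≈ 3.6443e+7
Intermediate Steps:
m(b, w) = b + b*w (m(b, w) = b*w + b = b + b*w)
r(O) = -15/√O
(3970 + (-69)²)*(4178 + r(m(7, g(5)))) = (3970 + (-69)²)*(4178 - 15*√7/(7*√(1 + 1))) = (3970 + 4761)*(4178 - 15*√14/14) = 8731*(4178 - 15*√14/14) = 36478118 - 130965*√14/14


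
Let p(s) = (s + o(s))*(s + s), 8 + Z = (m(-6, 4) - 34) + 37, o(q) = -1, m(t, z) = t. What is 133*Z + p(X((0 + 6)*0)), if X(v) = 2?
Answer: -1459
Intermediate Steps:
Z = -11 (Z = -8 + ((-6 - 34) + 37) = -8 + (-40 + 37) = -8 - 3 = -11)
p(s) = 2*s*(-1 + s) (p(s) = (s - 1)*(s + s) = (-1 + s)*(2*s) = 2*s*(-1 + s))
133*Z + p(X((0 + 6)*0)) = 133*(-11) + 2*2*(-1 + 2) = -1463 + 2*2*1 = -1463 + 4 = -1459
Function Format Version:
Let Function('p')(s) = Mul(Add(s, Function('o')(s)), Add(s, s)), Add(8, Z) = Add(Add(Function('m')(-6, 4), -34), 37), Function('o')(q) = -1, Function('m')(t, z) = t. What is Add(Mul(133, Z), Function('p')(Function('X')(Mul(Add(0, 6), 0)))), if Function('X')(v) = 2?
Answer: -1459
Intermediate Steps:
Z = -11 (Z = Add(-8, Add(Add(-6, -34), 37)) = Add(-8, Add(-40, 37)) = Add(-8, -3) = -11)
Function('p')(s) = Mul(2, s, Add(-1, s)) (Function('p')(s) = Mul(Add(s, -1), Add(s, s)) = Mul(Add(-1, s), Mul(2, s)) = Mul(2, s, Add(-1, s)))
Add(Mul(133, Z), Function('p')(Function('X')(Mul(Add(0, 6), 0)))) = Add(Mul(133, -11), Mul(2, 2, Add(-1, 2))) = Add(-1463, Mul(2, 2, 1)) = Add(-1463, 4) = -1459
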